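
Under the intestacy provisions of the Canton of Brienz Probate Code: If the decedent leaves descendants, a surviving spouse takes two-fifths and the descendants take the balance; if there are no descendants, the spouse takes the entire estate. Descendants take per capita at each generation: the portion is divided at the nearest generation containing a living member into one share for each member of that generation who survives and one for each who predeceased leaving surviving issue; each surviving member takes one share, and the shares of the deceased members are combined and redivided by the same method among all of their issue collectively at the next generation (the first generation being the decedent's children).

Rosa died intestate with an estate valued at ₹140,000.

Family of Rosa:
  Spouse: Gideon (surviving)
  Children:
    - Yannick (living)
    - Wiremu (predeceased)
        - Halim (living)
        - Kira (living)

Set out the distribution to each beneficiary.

Gideon takes two-fifths of ₹140,000 = ₹56,000. The remaining ₹84,000 passes to the descendants.
The descendants' portion (₹84,000) is divided at the children's generation into 2 shares of ₹42,000. Yannick takes ₹42,000. The remaining share for the deceased Wiremu (₹42,000) is carried to the next generation.
That pool (₹42,000) is divided at the grandchildren's generation equally among Halim and Kira: ₹21,000 each.

Gideon: ₹56,000; Yannick: ₹42,000; Halim: ₹21,000; Kira: ₹21,000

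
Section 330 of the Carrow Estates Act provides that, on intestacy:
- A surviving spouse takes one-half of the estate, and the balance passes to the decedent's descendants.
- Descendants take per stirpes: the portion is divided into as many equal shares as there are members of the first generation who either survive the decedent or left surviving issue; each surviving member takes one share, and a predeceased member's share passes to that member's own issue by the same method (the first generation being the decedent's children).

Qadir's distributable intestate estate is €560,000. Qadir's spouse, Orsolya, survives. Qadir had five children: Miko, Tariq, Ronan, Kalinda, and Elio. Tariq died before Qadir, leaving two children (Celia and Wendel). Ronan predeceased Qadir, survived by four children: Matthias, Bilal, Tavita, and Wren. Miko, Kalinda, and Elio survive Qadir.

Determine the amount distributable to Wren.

Orsolya takes one-half of €560,000 = €280,000. The remaining €280,000 passes to the descendants.
The descendants' portion (€280,000) is divided into 5 shares of €56,000: Miko, Kalinda, and Elio each take €56,000; Tariq's €56,000 share passes to Tariq's issue; Ronan's €56,000 share passes to Ronan's issue.
Tariq's share (€56,000) is divided into 2 shares of €28,000: Celia and Wendel each take €28,000.
Ronan's share (€56,000) is divided into 4 shares of €14,000: Matthias, Bilal, Tavita, and Wren each take €14,000.

Wren receives €14,000.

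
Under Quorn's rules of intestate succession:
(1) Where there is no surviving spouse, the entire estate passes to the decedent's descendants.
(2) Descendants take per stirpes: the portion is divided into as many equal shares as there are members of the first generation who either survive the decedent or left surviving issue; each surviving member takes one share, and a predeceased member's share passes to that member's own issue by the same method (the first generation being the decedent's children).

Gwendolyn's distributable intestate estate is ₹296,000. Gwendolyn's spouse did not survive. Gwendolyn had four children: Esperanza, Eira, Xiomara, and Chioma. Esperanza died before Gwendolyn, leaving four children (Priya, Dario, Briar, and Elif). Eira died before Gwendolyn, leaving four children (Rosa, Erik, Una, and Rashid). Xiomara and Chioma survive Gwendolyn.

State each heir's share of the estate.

The entire ₹296,000 passes to the descendants.
That amount (₹296,000) is divided into 4 shares of ₹74,000: Xiomara and Chioma each take ₹74,000; Esperanza's ₹74,000 share passes to Esperanza's issue; Eira's ₹74,000 share passes to Eira's issue.
Esperanza's share (₹74,000) is divided into 4 shares of ₹18,500: Priya, Dario, Briar, and Elif each take ₹18,500.
Eira's share (₹74,000) is divided into 4 shares of ₹18,500: Rosa, Erik, Una, and Rashid each take ₹18,500.

Priya: ₹18,500; Dario: ₹18,500; Briar: ₹18,500; Elif: ₹18,500; Rosa: ₹18,500; Erik: ₹18,500; Una: ₹18,500; Rashid: ₹18,500; Xiomara: ₹74,000; Chioma: ₹74,000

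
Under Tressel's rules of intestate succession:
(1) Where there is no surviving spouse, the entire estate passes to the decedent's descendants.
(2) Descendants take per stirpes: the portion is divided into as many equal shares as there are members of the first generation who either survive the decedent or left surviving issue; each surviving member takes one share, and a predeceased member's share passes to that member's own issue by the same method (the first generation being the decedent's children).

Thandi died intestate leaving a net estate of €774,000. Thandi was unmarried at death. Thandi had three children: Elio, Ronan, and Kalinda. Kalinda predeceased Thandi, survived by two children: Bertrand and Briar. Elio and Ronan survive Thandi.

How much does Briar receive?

The entire €774,000 passes to the descendants.
That amount (€774,000) is divided into 3 shares of €258,000: Elio and Ronan each take €258,000; Kalinda's €258,000 share passes to Kalinda's issue.
Kalinda's share (€258,000) is divided into 2 shares of €129,000: Bertrand and Briar each take €129,000.

Briar receives €129,000.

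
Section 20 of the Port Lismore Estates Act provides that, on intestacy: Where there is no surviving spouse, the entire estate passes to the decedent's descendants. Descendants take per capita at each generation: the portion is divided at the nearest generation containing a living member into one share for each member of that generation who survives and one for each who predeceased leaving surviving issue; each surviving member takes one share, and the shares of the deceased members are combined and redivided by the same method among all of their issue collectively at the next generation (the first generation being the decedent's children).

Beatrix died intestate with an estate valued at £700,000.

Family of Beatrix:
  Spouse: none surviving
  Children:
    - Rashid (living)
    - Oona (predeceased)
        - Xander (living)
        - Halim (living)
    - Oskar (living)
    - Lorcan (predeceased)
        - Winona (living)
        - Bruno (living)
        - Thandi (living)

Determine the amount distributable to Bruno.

Bruno receives £70,000.

The entire £700,000 passes to the descendants.
That amount (£700,000) is divided at the children's generation into 4 shares of £175,000. Rashid and Oskar each take £175,000. The 2 shares of the deceased (Oona and Lorcan) are combined into a pool of £350,000.
That pool (£350,000) is divided at the grandchildren's generation equally among Xander, Halim, Winona, Bruno, and Thandi: £70,000 each.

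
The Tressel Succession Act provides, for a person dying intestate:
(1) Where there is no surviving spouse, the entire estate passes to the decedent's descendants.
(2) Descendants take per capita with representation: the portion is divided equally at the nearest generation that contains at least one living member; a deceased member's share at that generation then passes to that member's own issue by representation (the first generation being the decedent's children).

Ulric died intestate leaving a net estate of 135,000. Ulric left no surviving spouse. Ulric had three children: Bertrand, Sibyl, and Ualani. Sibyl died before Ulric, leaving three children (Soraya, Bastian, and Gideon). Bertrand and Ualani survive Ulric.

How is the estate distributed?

The entire 135,000 passes to the descendants.
That amount (135,000) is divided into 3 shares of 45,000: Bertrand and Ualani each take 45,000; Sibyl's 45,000 share passes to Sibyl's issue.
Sibyl's share (45,000) is divided into 3 shares of 15,000: Soraya, Bastian, and Gideon each take 15,000.

Bertrand: 45,000; Soraya: 15,000; Bastian: 15,000; Gideon: 15,000; Ualani: 45,000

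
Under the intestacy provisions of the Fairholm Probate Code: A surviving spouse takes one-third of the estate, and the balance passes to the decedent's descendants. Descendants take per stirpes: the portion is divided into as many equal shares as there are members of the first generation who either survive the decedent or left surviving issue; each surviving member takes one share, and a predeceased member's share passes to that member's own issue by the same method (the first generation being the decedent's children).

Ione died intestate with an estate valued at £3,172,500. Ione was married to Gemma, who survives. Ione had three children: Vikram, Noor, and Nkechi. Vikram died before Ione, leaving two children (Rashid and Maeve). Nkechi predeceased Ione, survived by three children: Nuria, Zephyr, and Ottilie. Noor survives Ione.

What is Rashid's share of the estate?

Gemma takes one-third of £3,172,500 = £1,057,500. The remaining £2,115,000 passes to the descendants.
The descendants' portion (£2,115,000) is divided into 3 shares of £705,000: Noor takes £705,000; Vikram's £705,000 share passes to Vikram's issue; Nkechi's £705,000 share passes to Nkechi's issue.
Vikram's share (£705,000) is divided into 2 shares of £352,500: Rashid and Maeve each take £352,500.
Nkechi's share (£705,000) is divided into 3 shares of £235,000: Nuria, Zephyr, and Ottilie each take £235,000.

Rashid receives £352,500.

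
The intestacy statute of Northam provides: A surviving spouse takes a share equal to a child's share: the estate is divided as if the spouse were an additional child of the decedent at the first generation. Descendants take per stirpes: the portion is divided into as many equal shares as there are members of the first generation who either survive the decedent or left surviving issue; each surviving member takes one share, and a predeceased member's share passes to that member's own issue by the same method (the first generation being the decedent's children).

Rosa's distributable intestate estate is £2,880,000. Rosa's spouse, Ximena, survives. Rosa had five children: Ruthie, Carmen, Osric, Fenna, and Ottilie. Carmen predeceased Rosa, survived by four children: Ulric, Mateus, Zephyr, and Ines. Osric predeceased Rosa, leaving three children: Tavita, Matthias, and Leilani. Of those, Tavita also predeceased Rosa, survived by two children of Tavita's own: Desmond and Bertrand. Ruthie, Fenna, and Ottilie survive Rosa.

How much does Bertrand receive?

The spouse counts as an additional share at the children's level, so there are 6 primary shares of £480,000. Ximena takes one such share (£480,000).
The children's combined portion (£2,400,000) is divided into 5 shares of £480,000: Ruthie, Fenna, and Ottilie each take £480,000; Carmen's £480,000 share passes to Carmen's issue; Osric's £480,000 share passes to Osric's issue.
Carmen's share (£480,000) is divided into 4 shares of £120,000: Ulric, Mateus, Zephyr, and Ines each take £120,000.
Osric's share (£480,000) is divided into 3 shares of £160,000: Matthias and Leilani each take £160,000; Tavita's £160,000 share passes to Tavita's issue.
Tavita's share (£160,000) is divided into 2 shares of £80,000: Desmond and Bertrand each take £80,000.

Bertrand receives £80,000.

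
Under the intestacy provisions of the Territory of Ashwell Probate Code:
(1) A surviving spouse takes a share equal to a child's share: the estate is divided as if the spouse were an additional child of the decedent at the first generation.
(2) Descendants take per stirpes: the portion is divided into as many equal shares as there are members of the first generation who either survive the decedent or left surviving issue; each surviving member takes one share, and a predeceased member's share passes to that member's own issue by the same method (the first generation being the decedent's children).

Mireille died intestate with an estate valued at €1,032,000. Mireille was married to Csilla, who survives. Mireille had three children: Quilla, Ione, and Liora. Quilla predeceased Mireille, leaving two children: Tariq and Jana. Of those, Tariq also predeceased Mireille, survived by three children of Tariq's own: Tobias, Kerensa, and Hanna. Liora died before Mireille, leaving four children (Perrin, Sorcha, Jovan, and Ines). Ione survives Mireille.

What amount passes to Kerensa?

The spouse counts as an additional share at the children's level, so there are 4 primary shares of €258,000. Csilla takes one such share (€258,000).
The children's combined portion (€774,000) is divided into 3 shares of €258,000: Ione takes €258,000; Quilla's €258,000 share passes to Quilla's issue; Liora's €258,000 share passes to Liora's issue.
Quilla's share (€258,000) is divided into 2 shares of €129,000: Jana takes €129,000; Tariq's €129,000 share passes to Tariq's issue.
Tariq's share (€129,000) is divided into 3 shares of €43,000: Tobias, Kerensa, and Hanna each take €43,000.
Liora's share (€258,000) is divided into 4 shares of €64,500: Perrin, Sorcha, Jovan, and Ines each take €64,500.

Kerensa receives €43,000.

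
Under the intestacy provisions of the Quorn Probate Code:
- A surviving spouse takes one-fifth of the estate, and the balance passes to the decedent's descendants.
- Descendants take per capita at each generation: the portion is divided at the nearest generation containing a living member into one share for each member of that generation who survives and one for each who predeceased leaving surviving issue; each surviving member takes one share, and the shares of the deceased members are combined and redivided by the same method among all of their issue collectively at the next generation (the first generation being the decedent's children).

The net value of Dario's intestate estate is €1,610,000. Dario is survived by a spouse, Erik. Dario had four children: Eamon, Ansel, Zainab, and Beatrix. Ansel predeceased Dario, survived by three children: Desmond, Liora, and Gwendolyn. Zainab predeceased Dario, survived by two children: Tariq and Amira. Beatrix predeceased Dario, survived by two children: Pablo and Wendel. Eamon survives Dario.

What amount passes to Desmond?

Erik takes one-fifth of €1,610,000 = €322,000. The remaining €1,288,000 passes to the descendants.
The descendants' portion (€1,288,000) is divided at the children's generation into 4 shares of €322,000. Eamon takes €322,000. The 3 shares of the deceased (Ansel, Zainab, and Beatrix) are combined into a pool of €966,000.
That pool (€966,000) is divided at the grandchildren's generation equally among Desmond, Liora, Gwendolyn, Tariq, Amira, Pablo, and Wendel: €138,000 each.

Desmond receives €138,000.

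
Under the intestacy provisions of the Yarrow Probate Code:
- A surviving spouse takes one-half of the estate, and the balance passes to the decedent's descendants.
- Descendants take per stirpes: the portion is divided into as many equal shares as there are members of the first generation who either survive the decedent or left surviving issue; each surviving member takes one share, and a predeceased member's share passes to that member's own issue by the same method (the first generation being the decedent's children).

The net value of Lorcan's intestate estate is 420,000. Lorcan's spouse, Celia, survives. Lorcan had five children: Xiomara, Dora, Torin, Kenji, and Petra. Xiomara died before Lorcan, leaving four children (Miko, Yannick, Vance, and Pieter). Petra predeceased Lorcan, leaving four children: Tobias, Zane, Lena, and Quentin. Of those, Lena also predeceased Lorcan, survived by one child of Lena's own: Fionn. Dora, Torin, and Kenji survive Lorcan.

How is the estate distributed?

Celia takes one-half of 420,000 = 210,000. The remaining 210,000 passes to the descendants.
The descendants' portion (210,000) is divided into 5 shares of 42,000: Dora, Torin, and Kenji each take 42,000; Xiomara's 42,000 share passes to Xiomara's issue; Petra's 42,000 share passes to Petra's issue.
Xiomara's share (42,000) is divided into 4 shares of 10,500: Miko, Yannick, Vance, and Pieter each take 10,500.
Petra's share (42,000) is divided into 4 shares of 10,500: Tobias, Zane, and Quentin each take 10,500; Lena's 10,500 share passes to Lena's issue.
Lena's share (10,500) passes entirely to Fionn.

Celia: 210,000; Miko: 10,500; Yannick: 10,500; Vance: 10,500; Pieter: 10,500; Dora: 42,000; Torin: 42,000; Kenji: 42,000; Tobias: 10,500; Zane: 10,500; Fionn: 10,500; Quentin: 10,500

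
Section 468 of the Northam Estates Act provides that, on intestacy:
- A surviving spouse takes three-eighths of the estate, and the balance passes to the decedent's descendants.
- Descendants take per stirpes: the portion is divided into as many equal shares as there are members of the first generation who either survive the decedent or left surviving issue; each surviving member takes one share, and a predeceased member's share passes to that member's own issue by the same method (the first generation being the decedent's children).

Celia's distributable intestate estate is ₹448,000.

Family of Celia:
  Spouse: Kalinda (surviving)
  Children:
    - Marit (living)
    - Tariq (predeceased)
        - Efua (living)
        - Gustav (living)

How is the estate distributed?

Kalinda: ₹168,000; Marit: ₹140,000; Efua: ₹70,000; Gustav: ₹70,000

Kalinda takes three-eighths of ₹448,000 = ₹168,000. The remaining ₹280,000 passes to the descendants.
The descendants' portion (₹280,000) is divided into 2 shares of ₹140,000: Marit takes ₹140,000; Tariq's ₹140,000 share passes to Tariq's issue.
Tariq's share (₹140,000) is divided into 2 shares of ₹70,000: Efua and Gustav each take ₹70,000.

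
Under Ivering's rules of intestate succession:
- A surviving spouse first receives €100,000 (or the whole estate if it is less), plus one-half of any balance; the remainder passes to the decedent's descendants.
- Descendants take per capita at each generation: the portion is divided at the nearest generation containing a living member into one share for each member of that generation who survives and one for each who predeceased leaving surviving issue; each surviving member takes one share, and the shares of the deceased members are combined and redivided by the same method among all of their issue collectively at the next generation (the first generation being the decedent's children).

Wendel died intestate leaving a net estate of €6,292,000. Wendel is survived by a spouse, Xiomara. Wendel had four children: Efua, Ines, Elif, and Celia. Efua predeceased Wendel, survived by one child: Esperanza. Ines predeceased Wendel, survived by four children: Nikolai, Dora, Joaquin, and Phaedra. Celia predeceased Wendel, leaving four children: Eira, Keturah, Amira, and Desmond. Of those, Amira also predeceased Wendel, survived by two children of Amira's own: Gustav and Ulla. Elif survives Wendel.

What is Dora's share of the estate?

Dora receives €258,000.

Xiomara first takes €100,000, leaving a balance of €6,192,000. Xiomara then takes one-half of the balance (€3,096,000), for a total of €3,196,000. The remaining €3,096,000 passes to the descendants.
The descendants' portion (€3,096,000) is divided at the children's generation into 4 shares of €774,000. Elif takes €774,000. The 3 shares of the deceased (Efua, Ines, and Celia) are combined into a pool of €2,322,000.
That pool (€2,322,000) is divided at the grandchildren's generation into 9 shares of €258,000. Esperanza, Nikolai, Dora, Joaquin, Phaedra, Eira, Keturah, and Desmond each take €258,000. The remaining share for the deceased Amira (€258,000) is carried to the next generation.
That pool (€258,000) is divided at the great-grandchildren's generation equally among Gustav and Ulla: €129,000 each.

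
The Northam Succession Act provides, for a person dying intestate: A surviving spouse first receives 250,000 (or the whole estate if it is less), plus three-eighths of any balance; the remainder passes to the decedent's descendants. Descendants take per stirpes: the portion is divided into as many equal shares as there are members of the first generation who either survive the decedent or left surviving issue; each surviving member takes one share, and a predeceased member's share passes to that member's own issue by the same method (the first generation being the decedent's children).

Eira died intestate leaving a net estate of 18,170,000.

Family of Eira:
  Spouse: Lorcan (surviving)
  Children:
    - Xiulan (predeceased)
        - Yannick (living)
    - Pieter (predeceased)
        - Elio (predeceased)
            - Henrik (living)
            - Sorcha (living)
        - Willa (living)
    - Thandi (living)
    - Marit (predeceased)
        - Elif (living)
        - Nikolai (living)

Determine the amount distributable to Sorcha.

Lorcan first takes 250,000, leaving a balance of 17,920,000. Lorcan then takes three-eighths of the balance (6,720,000), for a total of 6,970,000. The remaining 11,200,000 passes to the descendants.
The descendants' portion (11,200,000) is divided into 4 shares of 2,800,000: Thandi takes 2,800,000; Xiulan's 2,800,000 share passes to Xiulan's issue; Pieter's 2,800,000 share passes to Pieter's issue; Marit's 2,800,000 share passes to Marit's issue.
Xiulan's share (2,800,000) passes entirely to Yannick.
Pieter's share (2,800,000) is divided into 2 shares of 1,400,000: Willa takes 1,400,000; Elio's 1,400,000 share passes to Elio's issue.
Elio's share (1,400,000) is divided into 2 shares of 700,000: Henrik and Sorcha each take 700,000.
Marit's share (2,800,000) is divided into 2 shares of 1,400,000: Elif and Nikolai each take 1,400,000.

Sorcha receives 700,000.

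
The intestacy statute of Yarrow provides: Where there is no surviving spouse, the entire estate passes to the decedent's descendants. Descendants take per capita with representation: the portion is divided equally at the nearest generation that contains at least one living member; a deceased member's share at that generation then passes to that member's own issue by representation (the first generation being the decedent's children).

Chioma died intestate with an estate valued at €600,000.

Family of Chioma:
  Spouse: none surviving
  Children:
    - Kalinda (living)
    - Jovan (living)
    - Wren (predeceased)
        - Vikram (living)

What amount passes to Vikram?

Vikram receives €200,000.

The entire €600,000 passes to the descendants.
That amount (€600,000) is divided into 3 shares of €200,000: Kalinda and Jovan each take €200,000; Wren's €200,000 share passes to Wren's issue.
Wren's share (€200,000) passes entirely to Vikram.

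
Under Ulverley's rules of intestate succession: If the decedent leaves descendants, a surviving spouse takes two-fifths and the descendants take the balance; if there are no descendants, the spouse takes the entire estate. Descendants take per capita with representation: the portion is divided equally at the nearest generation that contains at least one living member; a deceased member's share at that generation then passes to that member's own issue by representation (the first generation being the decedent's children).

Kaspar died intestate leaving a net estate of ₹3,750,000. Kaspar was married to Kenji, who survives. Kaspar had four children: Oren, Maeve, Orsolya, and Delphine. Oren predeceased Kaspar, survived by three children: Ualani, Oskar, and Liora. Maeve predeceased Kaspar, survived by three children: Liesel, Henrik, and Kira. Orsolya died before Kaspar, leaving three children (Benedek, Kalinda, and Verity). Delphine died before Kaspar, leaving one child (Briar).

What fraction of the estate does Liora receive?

Kenji takes two-fifths of ₹3,750,000 = ₹1,500,000. The remaining ₹2,250,000 passes to the descendants.
No child survives, so the initial division is made at the grandchildren's generation.
The descendants' portion (₹2,250,000) is divided into 10 shares of ₹225,000: Ualani, Oskar, Liora, Liesel, Henrik, Kira, Benedek, Kalinda, Verity, and Briar each take ₹225,000.

Liora receives 3/50 of the estate.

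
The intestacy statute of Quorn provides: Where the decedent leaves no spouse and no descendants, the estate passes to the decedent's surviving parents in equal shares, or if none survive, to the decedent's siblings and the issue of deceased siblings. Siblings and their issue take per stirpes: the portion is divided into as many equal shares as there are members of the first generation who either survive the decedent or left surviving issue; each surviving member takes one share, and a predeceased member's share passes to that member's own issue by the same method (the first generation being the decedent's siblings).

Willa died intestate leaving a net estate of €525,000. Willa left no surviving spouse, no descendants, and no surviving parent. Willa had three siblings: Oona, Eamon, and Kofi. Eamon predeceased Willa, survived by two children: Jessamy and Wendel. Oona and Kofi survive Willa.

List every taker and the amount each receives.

The entire €525,000 passes to the siblings and their issue.
That amount (€525,000) is divided into 3 shares of €175,000: Oona and Kofi each take €175,000; Eamon's €175,000 share passes to Eamon's issue.
Eamon's share (€175,000) is divided into 2 shares of €87,500: Jessamy and Wendel each take €87,500.

Oona: €175,000; Jessamy: €87,500; Wendel: €87,500; Kofi: €175,000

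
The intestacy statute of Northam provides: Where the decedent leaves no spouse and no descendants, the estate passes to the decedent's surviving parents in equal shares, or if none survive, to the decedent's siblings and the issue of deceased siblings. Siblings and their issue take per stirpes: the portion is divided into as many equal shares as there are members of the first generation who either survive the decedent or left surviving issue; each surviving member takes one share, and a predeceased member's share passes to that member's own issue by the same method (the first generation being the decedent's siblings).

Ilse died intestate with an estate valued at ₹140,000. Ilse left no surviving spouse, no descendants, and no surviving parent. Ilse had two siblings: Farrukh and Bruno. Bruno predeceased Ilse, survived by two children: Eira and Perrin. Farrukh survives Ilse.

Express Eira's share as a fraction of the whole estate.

Eira receives 1/4 of the estate.

The entire ₹140,000 passes to the siblings and their issue.
That amount (₹140,000) is divided into 2 shares of ₹70,000: Farrukh takes ₹70,000; Bruno's ₹70,000 share passes to Bruno's issue.
Bruno's share (₹70,000) is divided into 2 shares of ₹35,000: Eira and Perrin each take ₹35,000.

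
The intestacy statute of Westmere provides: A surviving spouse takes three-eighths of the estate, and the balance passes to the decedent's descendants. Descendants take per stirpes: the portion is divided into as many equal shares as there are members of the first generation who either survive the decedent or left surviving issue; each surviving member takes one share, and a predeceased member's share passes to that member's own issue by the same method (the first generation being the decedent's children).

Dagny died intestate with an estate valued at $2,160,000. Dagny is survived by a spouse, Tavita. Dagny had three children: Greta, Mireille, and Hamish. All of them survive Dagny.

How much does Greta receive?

Greta receives $450,000.

Tavita takes three-eighths of $2,160,000 = $810,000. The remaining $1,350,000 passes to the descendants.
The descendants' portion ($1,350,000) is divided into 3 shares of $450,000: Greta, Mireille, and Hamish each take $450,000.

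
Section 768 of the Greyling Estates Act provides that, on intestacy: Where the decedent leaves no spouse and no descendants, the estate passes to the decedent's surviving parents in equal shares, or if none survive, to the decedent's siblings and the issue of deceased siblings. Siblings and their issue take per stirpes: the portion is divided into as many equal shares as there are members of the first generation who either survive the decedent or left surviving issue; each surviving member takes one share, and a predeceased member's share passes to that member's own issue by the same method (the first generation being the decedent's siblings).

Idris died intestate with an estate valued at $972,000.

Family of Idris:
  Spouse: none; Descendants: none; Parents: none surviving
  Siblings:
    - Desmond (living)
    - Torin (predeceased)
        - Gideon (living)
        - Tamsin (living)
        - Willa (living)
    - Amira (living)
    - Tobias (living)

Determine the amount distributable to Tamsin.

Tamsin receives $81,000.

The entire $972,000 passes to the siblings and their issue.
That amount ($972,000) is divided into 4 shares of $243,000: Desmond, Amira, and Tobias each take $243,000; Torin's $243,000 share passes to Torin's issue.
Torin's share ($243,000) is divided into 3 shares of $81,000: Gideon, Tamsin, and Willa each take $81,000.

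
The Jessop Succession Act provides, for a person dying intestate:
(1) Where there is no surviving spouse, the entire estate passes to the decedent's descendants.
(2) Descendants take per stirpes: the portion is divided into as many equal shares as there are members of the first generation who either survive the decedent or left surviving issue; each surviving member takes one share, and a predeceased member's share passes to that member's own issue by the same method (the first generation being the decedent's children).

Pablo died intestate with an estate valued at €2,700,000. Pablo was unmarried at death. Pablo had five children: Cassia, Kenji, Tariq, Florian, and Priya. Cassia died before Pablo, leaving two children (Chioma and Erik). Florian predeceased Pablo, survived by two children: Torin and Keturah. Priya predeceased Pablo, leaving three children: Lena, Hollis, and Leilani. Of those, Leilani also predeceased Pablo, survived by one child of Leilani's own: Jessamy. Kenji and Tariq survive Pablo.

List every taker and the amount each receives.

The entire €2,700,000 passes to the descendants.
That amount (€2,700,000) is divided into 5 shares of €540,000: Kenji and Tariq each take €540,000; Cassia's €540,000 share passes to Cassia's issue; Florian's €540,000 share passes to Florian's issue; Priya's €540,000 share passes to Priya's issue.
Cassia's share (€540,000) is divided into 2 shares of €270,000: Chioma and Erik each take €270,000.
Florian's share (€540,000) is divided into 2 shares of €270,000: Torin and Keturah each take €270,000.
Priya's share (€540,000) is divided into 3 shares of €180,000: Lena and Hollis each take €180,000; Leilani's €180,000 share passes to Leilani's issue.
Leilani's share (€180,000) passes entirely to Jessamy.

Chioma: €270,000; Erik: €270,000; Kenji: €540,000; Tariq: €540,000; Torin: €270,000; Keturah: €270,000; Lena: €180,000; Hollis: €180,000; Jessamy: €180,000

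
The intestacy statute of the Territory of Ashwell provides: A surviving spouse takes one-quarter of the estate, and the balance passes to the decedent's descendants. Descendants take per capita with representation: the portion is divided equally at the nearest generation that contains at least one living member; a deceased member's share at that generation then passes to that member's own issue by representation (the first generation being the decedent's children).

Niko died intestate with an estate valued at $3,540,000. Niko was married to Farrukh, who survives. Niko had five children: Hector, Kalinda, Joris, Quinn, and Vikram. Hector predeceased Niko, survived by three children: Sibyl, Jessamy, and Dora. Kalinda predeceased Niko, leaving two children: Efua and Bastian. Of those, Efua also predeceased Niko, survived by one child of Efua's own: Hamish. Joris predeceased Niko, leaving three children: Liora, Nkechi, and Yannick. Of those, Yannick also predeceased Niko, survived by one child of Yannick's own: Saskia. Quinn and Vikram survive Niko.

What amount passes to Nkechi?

Nkechi receives $177,000.

Farrukh takes one-quarter of $3,540,000 = $885,000. The remaining $2,655,000 passes to the descendants.
The descendants' portion ($2,655,000) is divided into 5 shares of $531,000: Quinn and Vikram each take $531,000; Hector's $531,000 share passes to Hector's issue; Kalinda's $531,000 share passes to Kalinda's issue; Joris's $531,000 share passes to Joris's issue.
Hector's share ($531,000) is divided into 3 shares of $177,000: Sibyl, Jessamy, and Dora each take $177,000.
Kalinda's share ($531,000) is divided into 2 shares of $265,500: Bastian takes $265,500; Efua's $265,500 share passes to Efua's issue.
Efua's share ($265,500) passes entirely to Hamish.
Joris's share ($531,000) is divided into 3 shares of $177,000: Liora and Nkechi each take $177,000; Yannick's $177,000 share passes to Yannick's issue.
Yannick's share ($177,000) passes entirely to Saskia.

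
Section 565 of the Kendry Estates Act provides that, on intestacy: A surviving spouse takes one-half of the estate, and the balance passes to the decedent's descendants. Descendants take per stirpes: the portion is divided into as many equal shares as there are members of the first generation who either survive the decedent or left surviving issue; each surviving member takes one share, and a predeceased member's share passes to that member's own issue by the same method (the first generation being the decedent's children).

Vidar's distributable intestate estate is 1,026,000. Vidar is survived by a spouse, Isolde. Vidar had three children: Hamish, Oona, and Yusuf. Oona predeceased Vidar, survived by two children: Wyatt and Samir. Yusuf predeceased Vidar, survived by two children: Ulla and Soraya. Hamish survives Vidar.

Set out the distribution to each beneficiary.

Isolde: 513,000; Hamish: 171,000; Wyatt: 85,500; Samir: 85,500; Ulla: 85,500; Soraya: 85,500

Isolde takes one-half of 1,026,000 = 513,000. The remaining 513,000 passes to the descendants.
The descendants' portion (513,000) is divided into 3 shares of 171,000: Hamish takes 171,000; Oona's 171,000 share passes to Oona's issue; Yusuf's 171,000 share passes to Yusuf's issue.
Oona's share (171,000) is divided into 2 shares of 85,500: Wyatt and Samir each take 85,500.
Yusuf's share (171,000) is divided into 2 shares of 85,500: Ulla and Soraya each take 85,500.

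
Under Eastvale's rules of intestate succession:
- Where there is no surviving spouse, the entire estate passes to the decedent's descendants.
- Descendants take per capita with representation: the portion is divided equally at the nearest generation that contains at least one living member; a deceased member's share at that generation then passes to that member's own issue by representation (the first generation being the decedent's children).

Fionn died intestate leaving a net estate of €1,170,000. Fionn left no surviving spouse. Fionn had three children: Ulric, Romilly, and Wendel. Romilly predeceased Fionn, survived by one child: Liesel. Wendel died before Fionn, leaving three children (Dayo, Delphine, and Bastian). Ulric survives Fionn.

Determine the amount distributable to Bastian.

Bastian receives €130,000.

The entire €1,170,000 passes to the descendants.
That amount (€1,170,000) is divided into 3 shares of €390,000: Ulric takes €390,000; Romilly's €390,000 share passes to Romilly's issue; Wendel's €390,000 share passes to Wendel's issue.
Romilly's share (€390,000) passes entirely to Liesel.
Wendel's share (€390,000) is divided into 3 shares of €130,000: Dayo, Delphine, and Bastian each take €130,000.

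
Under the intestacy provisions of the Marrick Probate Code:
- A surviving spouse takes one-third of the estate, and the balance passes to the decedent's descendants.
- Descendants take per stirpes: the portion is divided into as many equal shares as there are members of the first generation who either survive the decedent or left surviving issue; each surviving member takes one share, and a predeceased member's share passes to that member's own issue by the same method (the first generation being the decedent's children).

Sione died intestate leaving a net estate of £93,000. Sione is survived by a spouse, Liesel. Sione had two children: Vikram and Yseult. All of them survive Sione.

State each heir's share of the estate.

Liesel takes one-third of £93,000 = £31,000. The remaining £62,000 passes to the descendants.
The descendants' portion (£62,000) is divided into 2 shares of £31,000: Vikram and Yseult each take £31,000.

Liesel: £31,000; Vikram: £31,000; Yseult: £31,000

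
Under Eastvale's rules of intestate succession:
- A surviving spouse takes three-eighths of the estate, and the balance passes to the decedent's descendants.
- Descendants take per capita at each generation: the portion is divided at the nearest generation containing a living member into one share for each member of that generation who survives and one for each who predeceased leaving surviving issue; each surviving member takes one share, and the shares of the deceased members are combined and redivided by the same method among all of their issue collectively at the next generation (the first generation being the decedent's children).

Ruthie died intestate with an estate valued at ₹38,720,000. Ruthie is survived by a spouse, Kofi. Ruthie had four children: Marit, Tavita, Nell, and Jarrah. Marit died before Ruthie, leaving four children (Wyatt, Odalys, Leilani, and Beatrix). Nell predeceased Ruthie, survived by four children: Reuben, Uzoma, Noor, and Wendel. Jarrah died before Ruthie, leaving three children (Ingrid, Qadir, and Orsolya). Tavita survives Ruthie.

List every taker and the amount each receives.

Kofi takes three-eighths of ₹38,720,000 = ₹14,520,000. The remaining ₹24,200,000 passes to the descendants.
The descendants' portion (₹24,200,000) is divided at the children's generation into 4 shares of ₹6,050,000. Tavita takes ₹6,050,000. The 3 shares of the deceased (Marit, Nell, and Jarrah) are combined into a pool of ₹18,150,000.
That pool (₹18,150,000) is divided at the grandchildren's generation equally among Wyatt, Odalys, Leilani, Beatrix, Reuben, Uzoma, Noor, Wendel, Ingrid, Qadir, and Orsolya: ₹1,650,000 each.

Kofi: ₹14,520,000; Wyatt: ₹1,650,000; Odalys: ₹1,650,000; Leilani: ₹1,650,000; Beatrix: ₹1,650,000; Tavita: ₹6,050,000; Reuben: ₹1,650,000; Uzoma: ₹1,650,000; Noor: ₹1,650,000; Wendel: ₹1,650,000; Ingrid: ₹1,650,000; Qadir: ₹1,650,000; Orsolya: ₹1,650,000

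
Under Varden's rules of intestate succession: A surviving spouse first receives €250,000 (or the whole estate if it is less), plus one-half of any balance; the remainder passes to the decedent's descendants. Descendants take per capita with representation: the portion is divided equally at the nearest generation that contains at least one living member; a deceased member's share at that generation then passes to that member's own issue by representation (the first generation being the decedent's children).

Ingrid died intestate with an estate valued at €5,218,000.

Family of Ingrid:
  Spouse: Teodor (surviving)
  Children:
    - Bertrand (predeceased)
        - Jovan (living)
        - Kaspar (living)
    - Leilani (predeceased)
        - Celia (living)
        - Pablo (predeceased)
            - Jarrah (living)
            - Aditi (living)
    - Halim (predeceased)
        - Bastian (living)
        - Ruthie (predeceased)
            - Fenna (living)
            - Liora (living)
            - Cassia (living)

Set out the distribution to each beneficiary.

Teodor: €2,734,000; Jovan: €414,000; Kaspar: €414,000; Celia: €414,000; Jarrah: €207,000; Aditi: €207,000; Bastian: €414,000; Fenna: €138,000; Liora: €138,000; Cassia: €138,000

Teodor first takes €250,000, leaving a balance of €4,968,000. Teodor then takes one-half of the balance (€2,484,000), for a total of €2,734,000. The remaining €2,484,000 passes to the descendants.
No child survives, so the initial division is made at the grandchildren's generation.
The descendants' portion (€2,484,000) is divided into 6 shares of €414,000: Jovan, Kaspar, Celia, and Bastian each take €414,000; Pablo's €414,000 share passes to Pablo's issue; Ruthie's €414,000 share passes to Ruthie's issue.
Pablo's share (€414,000) is divided into 2 shares of €207,000: Jarrah and Aditi each take €207,000.
Ruthie's share (€414,000) is divided into 3 shares of €138,000: Fenna, Liora, and Cassia each take €138,000.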